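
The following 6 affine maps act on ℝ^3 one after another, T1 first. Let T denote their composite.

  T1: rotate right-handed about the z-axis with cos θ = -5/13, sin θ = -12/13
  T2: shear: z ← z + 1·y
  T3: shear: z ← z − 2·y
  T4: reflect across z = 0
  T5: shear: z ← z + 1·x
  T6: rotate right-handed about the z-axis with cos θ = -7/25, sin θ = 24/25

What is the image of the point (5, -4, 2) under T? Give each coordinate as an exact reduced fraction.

T1 rotate right-handed about the z-axis with cos θ = -5/13, sin θ = -12/13: (5, -4, 2) → (-73/13, -40/13, 2)
T2 shear: z ← z + 1·y: (-73/13, -40/13, 2) → (-73/13, -40/13, -14/13)
T3 shear: z ← z − 2·y: (-73/13, -40/13, -14/13) → (-73/13, -40/13, 66/13)
T4 reflect across z = 0: (-73/13, -40/13, 66/13) → (-73/13, -40/13, -66/13)
T5 shear: z ← z + 1·x: (-73/13, -40/13, -66/13) → (-73/13, -40/13, -139/13)
T6 rotate right-handed about the z-axis with cos θ = -7/25, sin θ = 24/25: (-73/13, -40/13, -139/13) → (1471/325, -1472/325, -139/13)

T(p) = (1471/325, -1472/325, -139/13)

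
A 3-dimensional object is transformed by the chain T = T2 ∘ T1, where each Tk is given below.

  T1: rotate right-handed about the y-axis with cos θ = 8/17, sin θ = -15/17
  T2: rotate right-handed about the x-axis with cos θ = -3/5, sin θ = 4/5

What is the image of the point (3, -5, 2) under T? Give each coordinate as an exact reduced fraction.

T1 rotate right-handed about the y-axis with cos θ = 8/17, sin θ = -15/17: (3, -5, 2) → (-6/17, -5, 61/17)
T2 rotate right-handed about the x-axis with cos θ = -3/5, sin θ = 4/5: (-6/17, -5, 61/17) → (-6/17, 11/85, -523/85)

T(p) = (-6/17, 11/85, -523/85)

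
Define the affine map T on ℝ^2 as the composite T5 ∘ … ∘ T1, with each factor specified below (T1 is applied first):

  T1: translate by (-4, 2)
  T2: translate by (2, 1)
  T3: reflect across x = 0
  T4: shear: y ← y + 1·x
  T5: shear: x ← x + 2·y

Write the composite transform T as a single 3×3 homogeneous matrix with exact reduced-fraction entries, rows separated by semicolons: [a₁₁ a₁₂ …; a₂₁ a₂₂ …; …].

T1 = [1 0 -4; 0 1 2; 0 0 1]
T2·T1 = [1 0 -2; 0 1 3; 0 0 1]
T3·…·T1 = [-1 0 2; 0 1 3; 0 0 1]
T4·…·T1 = [-1 0 2; -1 1 5; 0 0 1]
T5·…·T1 = [-3 2 12; -1 1 5; 0 0 1]

T = [-3 2 12; -1 1 5; 0 0 1]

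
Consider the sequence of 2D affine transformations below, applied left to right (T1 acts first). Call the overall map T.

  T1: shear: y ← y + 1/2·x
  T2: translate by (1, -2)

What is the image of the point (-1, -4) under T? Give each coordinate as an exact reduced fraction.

T(p) = (0, -13/2)

T1 shear: y ← y + 1/2·x: (-1, -4) → (-1, -9/2)
T2 translate by (1, -2): (-1, -9/2) → (0, -13/2)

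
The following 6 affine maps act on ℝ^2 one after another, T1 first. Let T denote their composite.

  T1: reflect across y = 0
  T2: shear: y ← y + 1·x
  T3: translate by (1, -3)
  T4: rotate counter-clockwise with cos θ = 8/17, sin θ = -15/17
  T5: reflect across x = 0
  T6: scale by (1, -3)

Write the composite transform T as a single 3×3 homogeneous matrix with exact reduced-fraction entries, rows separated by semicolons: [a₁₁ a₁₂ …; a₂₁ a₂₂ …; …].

T1 = [1 0 0; 0 -1 0; 0 0 1]
T2·T1 = [1 0 0; 1 -1 0; 0 0 1]
T3·…·T1 = [1 0 1; 1 -1 -3; 0 0 1]
T4·…·T1 = [23/17 -15/17 -37/17; -7/17 -8/17 -39/17; 0 0 1]
T5·…·T1 = [-23/17 15/17 37/17; -7/17 -8/17 -39/17; 0 0 1]
T6·…·T1 = [-23/17 15/17 37/17; 21/17 24/17 117/17; 0 0 1]

T = [-23/17 15/17 37/17; 21/17 24/17 117/17; 0 0 1]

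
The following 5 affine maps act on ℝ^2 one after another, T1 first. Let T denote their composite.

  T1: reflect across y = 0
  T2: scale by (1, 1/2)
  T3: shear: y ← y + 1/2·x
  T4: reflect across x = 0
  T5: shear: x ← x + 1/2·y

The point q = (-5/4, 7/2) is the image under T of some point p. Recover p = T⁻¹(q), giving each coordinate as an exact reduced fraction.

T1 = [1 0 0; 0 -1 0; 0 0 1]
T2·T1 = [1 0 0; 0 -1/2 0; 0 0 1]
T3·…·T1 = [1 0 0; 1/2 -1/2 0; 0 0 1]
T4·…·T1 = [-1 0 0; 1/2 -1/2 0; 0 0 1]
T5·…·T1 = [-3/4 -1/4 0; 1/2 -1/2 0; 0 0 1]
det M = 1/2; M⁻¹ = [-1 1/2 0; -1 -3/2 0; 0 0 1]
M⁻¹ · (-5/4, 7/2)ᵀ = (3, -4)ᵀ

p = (3, -4)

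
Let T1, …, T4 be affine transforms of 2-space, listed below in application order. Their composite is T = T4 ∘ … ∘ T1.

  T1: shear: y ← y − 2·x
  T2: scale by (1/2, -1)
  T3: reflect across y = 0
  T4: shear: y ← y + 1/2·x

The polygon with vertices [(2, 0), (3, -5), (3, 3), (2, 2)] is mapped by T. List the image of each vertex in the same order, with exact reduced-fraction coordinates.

T1 shear: y ← y − 2·x: (2, 0) → (2, -4); (3, -5) → (3, -11); (3, 3) → (3, -3); (2, 2) → (2, -2)
T2 scale by (1/2, -1): (2, -4) → (1, 4); (3, -11) → (3/2, 11); (3, -3) → (3/2, 3); (2, -2) → (1, 2)
T3 reflect across y = 0: (1, 4) → (1, -4); (3/2, 11) → (3/2, -11); (3/2, 3) → (3/2, -3); (1, 2) → (1, -2)
T4 shear: y ← y + 1/2·x: (1, -4) → (1, -7/2); (3/2, -11) → (3/2, -41/4); (3/2, -3) → (3/2, -9/4); (1, -2) → (1, -3/2)

image vertices: (1, -7/2), (3/2, -41/4), (3/2, -9/4), (1, -3/2)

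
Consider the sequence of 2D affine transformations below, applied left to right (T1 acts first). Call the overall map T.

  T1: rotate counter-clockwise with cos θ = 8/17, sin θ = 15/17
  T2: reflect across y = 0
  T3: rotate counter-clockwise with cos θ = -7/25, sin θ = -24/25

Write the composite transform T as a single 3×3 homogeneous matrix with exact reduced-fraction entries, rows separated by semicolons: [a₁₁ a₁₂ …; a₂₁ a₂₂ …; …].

T1 = [8/17 -15/17 0; 15/17 8/17 0; 0 0 1]
T2·T1 = [8/17 -15/17 0; -15/17 -8/17 0; 0 0 1]
T3·…·T1 = [-416/425 -87/425 0; -87/425 416/425 0; 0 0 1]

T = [-416/425 -87/425 0; -87/425 416/425 0; 0 0 1]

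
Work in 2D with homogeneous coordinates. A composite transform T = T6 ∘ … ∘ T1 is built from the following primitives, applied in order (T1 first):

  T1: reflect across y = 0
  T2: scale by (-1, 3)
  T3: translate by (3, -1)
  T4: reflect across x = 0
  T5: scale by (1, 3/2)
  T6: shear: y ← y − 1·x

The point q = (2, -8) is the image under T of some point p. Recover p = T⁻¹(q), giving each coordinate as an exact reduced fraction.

T1 = [1 0 0; 0 -1 0; 0 0 1]
T2·T1 = [-1 0 0; 0 -3 0; 0 0 1]
T3·…·T1 = [-1 0 3; 0 -3 -1; 0 0 1]
T4·…·T1 = [1 0 -3; 0 -3 -1; 0 0 1]
T5·…·T1 = [1 0 -3; 0 -9/2 -3/2; 0 0 1]
T6·…·T1 = [1 0 -3; -1 -9/2 3/2; 0 0 1]
det M = -9/2; M⁻¹ = [1 0 3; -2/9 -2/9 -1/3; 0 0 1]
M⁻¹ · (2, -8)ᵀ = (5, 1)ᵀ

p = (5, 1)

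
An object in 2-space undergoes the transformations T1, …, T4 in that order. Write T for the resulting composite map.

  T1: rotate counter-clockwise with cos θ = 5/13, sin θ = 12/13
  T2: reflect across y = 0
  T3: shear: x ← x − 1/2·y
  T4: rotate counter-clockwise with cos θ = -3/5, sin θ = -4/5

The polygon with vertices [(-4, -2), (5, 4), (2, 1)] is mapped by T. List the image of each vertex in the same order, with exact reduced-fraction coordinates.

T1 rotate counter-clockwise with cos θ = 5/13, sin θ = 12/13: (-4, -2) → (4/13, -58/13); (5, 4) → (-23/13, 80/13); (2, 1) → (-2/13, 29/13)
T2 reflect across y = 0: (4/13, -58/13) → (4/13, 58/13); (-23/13, 80/13) → (-23/13, -80/13); (-2/13, 29/13) → (-2/13, -29/13)
T3 shear: x ← x − 1/2·y: (4/13, 58/13) → (-25/13, 58/13); (-23/13, -80/13) → (17/13, -80/13); (-2/13, -29/13) → (25/26, -29/13)
T4 rotate counter-clockwise with cos θ = -3/5, sin θ = -4/5: (-25/13, 58/13) → (307/65, -74/65); (17/13, -80/13) → (-371/65, 172/65); (25/26, -29/13) → (-307/130, 37/65)

image vertices: (307/65, -74/65), (-371/65, 172/65), (-307/130, 37/65)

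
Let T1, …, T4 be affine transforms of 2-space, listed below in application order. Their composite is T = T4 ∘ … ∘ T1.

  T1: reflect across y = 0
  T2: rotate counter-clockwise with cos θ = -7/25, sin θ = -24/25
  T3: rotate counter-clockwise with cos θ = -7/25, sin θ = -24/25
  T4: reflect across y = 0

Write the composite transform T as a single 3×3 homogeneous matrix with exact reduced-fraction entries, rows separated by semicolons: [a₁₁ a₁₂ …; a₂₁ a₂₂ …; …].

T1 = [1 0 0; 0 -1 0; 0 0 1]
T2·T1 = [-7/25 -24/25 0; -24/25 7/25 0; 0 0 1]
T3·…·T1 = [-527/625 336/625 0; 336/625 527/625 0; 0 0 1]
T4·…·T1 = [-527/625 336/625 0; -336/625 -527/625 0; 0 0 1]

T = [-527/625 336/625 0; -336/625 -527/625 0; 0 0 1]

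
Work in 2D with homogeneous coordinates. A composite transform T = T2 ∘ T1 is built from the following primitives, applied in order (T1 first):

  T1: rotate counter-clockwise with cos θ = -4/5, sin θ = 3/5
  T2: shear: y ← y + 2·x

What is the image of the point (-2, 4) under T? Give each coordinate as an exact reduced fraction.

T(p) = (-4/5, -6)

T1 rotate counter-clockwise with cos θ = -4/5, sin θ = 3/5: (-2, 4) → (-4/5, -22/5)
T2 shear: y ← y + 2·x: (-4/5, -22/5) → (-4/5, -6)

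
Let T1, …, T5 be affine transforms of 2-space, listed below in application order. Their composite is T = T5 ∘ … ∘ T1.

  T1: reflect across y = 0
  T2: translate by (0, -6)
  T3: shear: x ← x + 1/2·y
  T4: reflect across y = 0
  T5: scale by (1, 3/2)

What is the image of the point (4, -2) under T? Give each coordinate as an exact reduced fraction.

T1 reflect across y = 0: (4, -2) → (4, 2)
T2 translate by (0, -6): (4, 2) → (4, -4)
T3 shear: x ← x + 1/2·y: (4, -4) → (2, -4)
T4 reflect across y = 0: (2, -4) → (2, 4)
T5 scale by (1, 3/2): (2, 4) → (2, 6)

T(p) = (2, 6)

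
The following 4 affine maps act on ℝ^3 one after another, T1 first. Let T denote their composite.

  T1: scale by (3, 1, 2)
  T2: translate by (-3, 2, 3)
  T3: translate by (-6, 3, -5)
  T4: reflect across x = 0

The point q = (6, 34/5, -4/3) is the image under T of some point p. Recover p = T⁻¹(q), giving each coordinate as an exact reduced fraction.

T1 = [3 0 0 0; 0 1 0 0; 0 0 2 0; 0 0 0 1]
T2·T1 = [3 0 0 -3; 0 1 0 2; 0 0 2 3; 0 0 0 1]
T3·…·T1 = [3 0 0 -9; 0 1 0 5; 0 0 2 -2; 0 0 0 1]
T4·…·T1 = [-3 0 0 9; 0 1 0 5; 0 0 2 -2; 0 0 0 1]
det M = -6; M⁻¹ = [-1/3 0 0 3; 0 1 0 -5; 0 0 1/2 1; 0 0 0 1]
M⁻¹ · (6, 34/5, -4/3)ᵀ = (1, 9/5, 1/3)ᵀ

p = (1, 9/5, 1/3)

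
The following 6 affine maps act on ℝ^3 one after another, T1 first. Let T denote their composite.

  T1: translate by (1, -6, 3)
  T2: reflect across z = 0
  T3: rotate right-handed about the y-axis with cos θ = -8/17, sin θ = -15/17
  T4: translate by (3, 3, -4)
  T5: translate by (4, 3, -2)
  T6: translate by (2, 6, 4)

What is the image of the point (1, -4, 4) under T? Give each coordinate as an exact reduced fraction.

T1 translate by (1, -6, 3): (1, -4, 4) → (2, -10, 7)
T2 reflect across z = 0: (2, -10, 7) → (2, -10, -7)
T3 rotate right-handed about the y-axis with cos θ = -8/17, sin θ = -15/17: (2, -10, -7) → (89/17, -10, 86/17)
T4 translate by (3, 3, -4): (89/17, -10, 86/17) → (140/17, -7, 18/17)
T5 translate by (4, 3, -2): (140/17, -7, 18/17) → (208/17, -4, -16/17)
T6 translate by (2, 6, 4): (208/17, -4, -16/17) → (242/17, 2, 52/17)

T(p) = (242/17, 2, 52/17)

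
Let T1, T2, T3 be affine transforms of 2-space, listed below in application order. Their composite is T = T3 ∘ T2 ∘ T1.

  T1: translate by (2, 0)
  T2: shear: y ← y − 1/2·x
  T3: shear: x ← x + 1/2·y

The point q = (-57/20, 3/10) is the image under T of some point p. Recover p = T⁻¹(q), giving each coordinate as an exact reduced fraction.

T1 = [1 0 2; 0 1 0; 0 0 1]
T2·T1 = [1 0 2; -1/2 1 -1; 0 0 1]
T3·…·T1 = [3/4 1/2 3/2; -1/2 1 -1; 0 0 1]
det M = 1; M⁻¹ = [1 -1/2 -2; 1/2 3/4 0; 0 0 1]
M⁻¹ · (-57/20, 3/10)ᵀ = (-5, -6/5)ᵀ

p = (-5, -6/5)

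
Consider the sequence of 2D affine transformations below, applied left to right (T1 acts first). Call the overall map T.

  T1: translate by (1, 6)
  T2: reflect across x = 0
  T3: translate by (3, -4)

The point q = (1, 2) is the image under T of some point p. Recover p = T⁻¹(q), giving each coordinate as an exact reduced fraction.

T1 = [1 0 1; 0 1 6; 0 0 1]
T2·T1 = [-1 0 -1; 0 1 6; 0 0 1]
T3·…·T1 = [-1 0 2; 0 1 2; 0 0 1]
det M = -1; M⁻¹ = [-1 0 2; 0 1 -2; 0 0 1]
M⁻¹ · (1, 2)ᵀ = (1, 0)ᵀ

p = (1, 0)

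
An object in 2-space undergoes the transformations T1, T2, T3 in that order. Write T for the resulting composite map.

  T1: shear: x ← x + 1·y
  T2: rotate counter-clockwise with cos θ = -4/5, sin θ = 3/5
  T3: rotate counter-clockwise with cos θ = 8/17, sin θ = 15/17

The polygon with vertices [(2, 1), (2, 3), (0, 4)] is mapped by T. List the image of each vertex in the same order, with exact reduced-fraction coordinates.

T1 shear: x ← x + 1·y: (2, 1) → (3, 1); (2, 3) → (5, 3); (0, 4) → (4, 4)
T2 rotate counter-clockwise with cos θ = -4/5, sin θ = 3/5: (3, 1) → (-3, 1); (5, 3) → (-29/5, 3/5); (4, 4) → (-28/5, -4/5)
T3 rotate counter-clockwise with cos θ = 8/17, sin θ = 15/17: (-3, 1) → (-39/17, -37/17); (-29/5, 3/5) → (-277/85, -411/85); (-28/5, -4/5) → (-164/85, -452/85)

image vertices: (-39/17, -37/17), (-277/85, -411/85), (-164/85, -452/85)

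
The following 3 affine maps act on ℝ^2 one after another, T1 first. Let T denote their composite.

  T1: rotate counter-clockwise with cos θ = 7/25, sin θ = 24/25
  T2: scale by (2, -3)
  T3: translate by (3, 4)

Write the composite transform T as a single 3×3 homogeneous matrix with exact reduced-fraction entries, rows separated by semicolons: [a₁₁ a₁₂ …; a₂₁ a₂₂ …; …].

T = [14/25 -48/25 3; -72/25 -21/25 4; 0 0 1]

T1 = [7/25 -24/25 0; 24/25 7/25 0; 0 0 1]
T2·T1 = [14/25 -48/25 0; -72/25 -21/25 0; 0 0 1]
T3·…·T1 = [14/25 -48/25 3; -72/25 -21/25 4; 0 0 1]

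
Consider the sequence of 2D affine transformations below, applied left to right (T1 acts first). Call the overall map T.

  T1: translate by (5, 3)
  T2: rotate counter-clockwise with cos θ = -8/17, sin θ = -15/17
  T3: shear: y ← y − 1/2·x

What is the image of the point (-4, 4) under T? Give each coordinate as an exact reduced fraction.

T1 translate by (5, 3): (-4, 4) → (1, 7)
T2 rotate counter-clockwise with cos θ = -8/17, sin θ = -15/17: (1, 7) → (97/17, -71/17)
T3 shear: y ← y − 1/2·x: (97/17, -71/17) → (97/17, -239/34)

T(p) = (97/17, -239/34)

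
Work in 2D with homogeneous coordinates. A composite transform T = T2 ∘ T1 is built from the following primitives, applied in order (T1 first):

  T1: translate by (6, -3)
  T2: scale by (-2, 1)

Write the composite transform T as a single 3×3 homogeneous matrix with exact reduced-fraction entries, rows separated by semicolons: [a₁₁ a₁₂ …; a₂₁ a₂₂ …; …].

T1 = [1 0 6; 0 1 -3; 0 0 1]
T2·T1 = [-2 0 -12; 0 1 -3; 0 0 1]

T = [-2 0 -12; 0 1 -3; 0 0 1]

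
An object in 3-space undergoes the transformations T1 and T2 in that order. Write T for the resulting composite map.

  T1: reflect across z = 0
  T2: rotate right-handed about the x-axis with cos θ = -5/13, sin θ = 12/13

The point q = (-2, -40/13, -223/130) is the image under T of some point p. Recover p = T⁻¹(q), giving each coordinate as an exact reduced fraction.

T1 = [1 0 0 0; 0 1 0 0; 0 0 -1 0; 0 0 0 1]
T2·T1 = [1 0 0 0; 0 -5/13 12/13 0; 0 12/13 5/13 0; 0 0 0 1]
det M = -1; M⁻¹ = [1 0 0 0; 0 -5/13 12/13 0; 0 12/13 5/13 0; 0 0 0 1]
M⁻¹ · (-2, -40/13, -223/130)ᵀ = (-2, -2/5, -7/2)ᵀ

p = (-2, -2/5, -7/2)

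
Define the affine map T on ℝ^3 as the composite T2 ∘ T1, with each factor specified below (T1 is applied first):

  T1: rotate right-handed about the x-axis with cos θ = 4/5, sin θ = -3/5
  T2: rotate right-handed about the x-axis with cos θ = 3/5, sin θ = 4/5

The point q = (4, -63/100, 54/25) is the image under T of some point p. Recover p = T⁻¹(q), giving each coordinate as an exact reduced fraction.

p = (4, 0, 9/4)

T1 = [1 0 0 0; 0 4/5 3/5 0; 0 -3/5 4/5 0; 0 0 0 1]
T2·T1 = [1 0 0 0; 0 24/25 -7/25 0; 0 7/25 24/25 0; 0 0 0 1]
det M = 1; M⁻¹ = [1 0 0 0; 0 24/25 7/25 0; 0 -7/25 24/25 0; 0 0 0 1]
M⁻¹ · (4, -63/100, 54/25)ᵀ = (4, 0, 9/4)ᵀ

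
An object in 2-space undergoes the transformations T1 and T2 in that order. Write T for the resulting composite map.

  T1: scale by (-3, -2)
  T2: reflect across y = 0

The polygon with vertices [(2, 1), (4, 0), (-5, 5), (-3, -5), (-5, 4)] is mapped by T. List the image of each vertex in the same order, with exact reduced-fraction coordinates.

image vertices: (-6, 2), (-12, 0), (15, 10), (9, -10), (15, 8)

T1 scale by (-3, -2): (2, 1) → (-6, -2); (4, 0) → (-12, 0); (-5, 5) → (15, -10); (-3, -5) → (9, 10); (-5, 4) → (15, -8)
T2 reflect across y = 0: (-6, -2) → (-6, 2); (-12, 0) → (-12, 0); (15, -10) → (15, 10); (9, 10) → (9, -10); (15, -8) → (15, 8)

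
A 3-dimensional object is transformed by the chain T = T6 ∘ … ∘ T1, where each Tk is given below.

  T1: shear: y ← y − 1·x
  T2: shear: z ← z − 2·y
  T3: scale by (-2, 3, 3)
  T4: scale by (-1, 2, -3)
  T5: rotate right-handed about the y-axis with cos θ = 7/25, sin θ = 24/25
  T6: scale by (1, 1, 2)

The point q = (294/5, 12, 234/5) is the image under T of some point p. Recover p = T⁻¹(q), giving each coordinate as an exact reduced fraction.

p = (-3, -1, -3)

T1 = [1 0 0 0; -1 1 0 0; 0 0 1 0; 0 0 0 1]
T2·T1 = [1 0 0 0; -1 1 0 0; 2 -2 1 0; 0 0 0 1]
T3·…·T1 = [-2 0 0 0; -3 3 0 0; 6 -6 3 0; 0 0 0 1]
T4·…·T1 = [2 0 0 0; -6 6 0 0; -18 18 -9 0; 0 0 0 1]
T5·…·T1 = [-418/25 432/25 -216/25 0; -6 6 0 0; -174/25 126/25 -63/25 0; 0 0 0 1]
T6·…·T1 = [-418/25 432/25 -216/25 0; -6 6 0 0; -348/25 252/25 -126/25 0; 0 0 0 1]
det M = -216; M⁻¹ = [7/50 0 -6/25 0; 7/50 1/6 -6/25 0; -8/75 1/3 -7/450 0; 0 0 0 1]
M⁻¹ · (294/5, 12, 234/5)ᵀ = (-3, -1, -3)ᵀ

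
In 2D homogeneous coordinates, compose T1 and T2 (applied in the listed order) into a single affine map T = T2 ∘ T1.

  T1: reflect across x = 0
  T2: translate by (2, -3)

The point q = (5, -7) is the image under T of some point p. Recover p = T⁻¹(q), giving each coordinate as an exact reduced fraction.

p = (-3, -4)

T1 = [-1 0 0; 0 1 0; 0 0 1]
T2·T1 = [-1 0 2; 0 1 -3; 0 0 1]
det M = -1; M⁻¹ = [-1 0 2; 0 1 3; 0 0 1]
M⁻¹ · (5, -7)ᵀ = (-3, -4)ᵀ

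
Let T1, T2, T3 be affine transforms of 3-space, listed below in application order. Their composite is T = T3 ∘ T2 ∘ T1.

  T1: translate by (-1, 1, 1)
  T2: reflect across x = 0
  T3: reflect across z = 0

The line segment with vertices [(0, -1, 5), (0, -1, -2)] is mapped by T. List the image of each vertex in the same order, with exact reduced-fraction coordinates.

T1 translate by (-1, 1, 1): (0, -1, 5) → (-1, 0, 6); (0, -1, -2) → (-1, 0, -1)
T2 reflect across x = 0: (-1, 0, 6) → (1, 0, 6); (-1, 0, -1) → (1, 0, -1)
T3 reflect across z = 0: (1, 0, 6) → (1, 0, -6); (1, 0, -1) → (1, 0, 1)

image vertices: (1, 0, -6), (1, 0, 1)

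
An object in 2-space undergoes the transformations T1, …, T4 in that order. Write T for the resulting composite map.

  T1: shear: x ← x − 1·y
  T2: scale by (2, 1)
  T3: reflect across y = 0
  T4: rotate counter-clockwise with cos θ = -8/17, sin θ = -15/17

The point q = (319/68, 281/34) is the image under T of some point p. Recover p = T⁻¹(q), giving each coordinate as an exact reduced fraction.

p = (-5, -1/4)

T1 = [1 -1 0; 0 1 0; 0 0 1]
T2·T1 = [2 -2 0; 0 1 0; 0 0 1]
T3·…·T1 = [2 -2 0; 0 -1 0; 0 0 1]
T4·…·T1 = [-16/17 1/17 0; -30/17 38/17 0; 0 0 1]
det M = -2; M⁻¹ = [-19/17 1/34 0; -15/17 8/17 0; 0 0 1]
M⁻¹ · (319/68, 281/34)ᵀ = (-5, -1/4)ᵀ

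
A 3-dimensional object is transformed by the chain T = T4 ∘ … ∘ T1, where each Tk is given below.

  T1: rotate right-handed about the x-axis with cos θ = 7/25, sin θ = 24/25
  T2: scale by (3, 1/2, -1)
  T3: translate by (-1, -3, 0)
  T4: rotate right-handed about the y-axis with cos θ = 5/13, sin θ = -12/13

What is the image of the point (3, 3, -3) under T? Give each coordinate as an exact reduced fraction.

T(p) = (124/25, -57/50, 33/5)

T1 rotate right-handed about the x-axis with cos θ = 7/25, sin θ = 24/25: (3, 3, -3) → (3, 93/25, 51/25)
T2 scale by (3, 1/2, -1): (3, 93/25, 51/25) → (9, 93/50, -51/25)
T3 translate by (-1, -3, 0): (9, 93/50, -51/25) → (8, -57/50, -51/25)
T4 rotate right-handed about the y-axis with cos θ = 5/13, sin θ = -12/13: (8, -57/50, -51/25) → (124/25, -57/50, 33/5)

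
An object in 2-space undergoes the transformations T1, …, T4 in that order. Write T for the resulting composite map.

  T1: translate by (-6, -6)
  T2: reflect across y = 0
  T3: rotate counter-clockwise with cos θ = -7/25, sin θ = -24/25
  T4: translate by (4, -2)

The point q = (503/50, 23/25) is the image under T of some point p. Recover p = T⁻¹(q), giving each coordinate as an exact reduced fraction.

p = (3/2, 1)

T1 = [1 0 -6; 0 1 -6; 0 0 1]
T2·T1 = [1 0 -6; 0 -1 6; 0 0 1]
T3·…·T1 = [-7/25 -24/25 186/25; -24/25 7/25 102/25; 0 0 1]
T4·…·T1 = [-7/25 -24/25 286/25; -24/25 7/25 52/25; 0 0 1]
det M = -1; M⁻¹ = [-7/25 -24/25 26/5; -24/25 7/25 52/5; 0 0 1]
M⁻¹ · (503/50, 23/25)ᵀ = (3/2, 1)ᵀ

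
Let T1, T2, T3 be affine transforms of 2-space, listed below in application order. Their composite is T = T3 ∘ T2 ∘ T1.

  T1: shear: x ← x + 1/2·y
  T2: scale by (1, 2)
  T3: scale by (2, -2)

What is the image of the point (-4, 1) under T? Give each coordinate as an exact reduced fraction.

T1 shear: x ← x + 1/2·y: (-4, 1) → (-7/2, 1)
T2 scale by (1, 2): (-7/2, 1) → (-7/2, 2)
T3 scale by (2, -2): (-7/2, 2) → (-7, -4)

T(p) = (-7, -4)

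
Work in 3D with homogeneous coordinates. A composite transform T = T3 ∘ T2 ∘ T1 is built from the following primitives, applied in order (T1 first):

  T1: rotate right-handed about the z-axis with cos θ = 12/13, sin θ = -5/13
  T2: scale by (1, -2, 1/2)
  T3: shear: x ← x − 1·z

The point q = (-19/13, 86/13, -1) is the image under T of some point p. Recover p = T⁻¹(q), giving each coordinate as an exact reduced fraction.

p = (-1, -4, -2)

T1 = [12/13 5/13 0 0; -5/13 12/13 0 0; 0 0 1 0; 0 0 0 1]
T2·T1 = [12/13 5/13 0 0; 10/13 -24/13 0 0; 0 0 1/2 0; 0 0 0 1]
T3·…·T1 = [12/13 5/13 -1/2 0; 10/13 -24/13 0 0; 0 0 1/2 0; 0 0 0 1]
det M = -1; M⁻¹ = [12/13 5/26 12/13 0; 5/13 -6/13 5/13 0; 0 0 2 0; 0 0 0 1]
M⁻¹ · (-19/13, 86/13, -1)ᵀ = (-1, -4, -2)ᵀ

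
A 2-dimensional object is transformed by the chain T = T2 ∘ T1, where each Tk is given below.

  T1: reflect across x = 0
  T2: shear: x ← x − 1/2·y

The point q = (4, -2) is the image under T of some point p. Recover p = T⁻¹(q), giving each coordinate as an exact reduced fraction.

T1 = [-1 0 0; 0 1 0; 0 0 1]
T2·T1 = [-1 -1/2 0; 0 1 0; 0 0 1]
det M = -1; M⁻¹ = [-1 -1/2 0; 0 1 0; 0 0 1]
M⁻¹ · (4, -2)ᵀ = (-3, -2)ᵀ

p = (-3, -2)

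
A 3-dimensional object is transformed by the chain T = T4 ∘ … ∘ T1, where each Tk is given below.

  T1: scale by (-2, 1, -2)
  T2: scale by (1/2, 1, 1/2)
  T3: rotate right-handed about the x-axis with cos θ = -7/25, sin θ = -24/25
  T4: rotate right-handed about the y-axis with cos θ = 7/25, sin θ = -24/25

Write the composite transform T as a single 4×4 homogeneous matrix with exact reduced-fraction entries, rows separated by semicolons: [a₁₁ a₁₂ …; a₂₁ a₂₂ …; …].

T1 = [-2 0 0 0; 0 1 0 0; 0 0 -2 0; 0 0 0 1]
T2·T1 = [-1 0 0 0; 0 1 0 0; 0 0 -1 0; 0 0 0 1]
T3·…·T1 = [-1 0 0 0; 0 -7/25 -24/25 0; 0 -24/25 7/25 0; 0 0 0 1]
T4·…·T1 = [-7/25 576/625 -168/625 0; 0 -7/25 -24/25 0; -24/25 -168/625 49/625 0; 0 0 0 1]

T = [-7/25 576/625 -168/625 0; 0 -7/25 -24/25 0; -24/25 -168/625 49/625 0; 0 0 0 1]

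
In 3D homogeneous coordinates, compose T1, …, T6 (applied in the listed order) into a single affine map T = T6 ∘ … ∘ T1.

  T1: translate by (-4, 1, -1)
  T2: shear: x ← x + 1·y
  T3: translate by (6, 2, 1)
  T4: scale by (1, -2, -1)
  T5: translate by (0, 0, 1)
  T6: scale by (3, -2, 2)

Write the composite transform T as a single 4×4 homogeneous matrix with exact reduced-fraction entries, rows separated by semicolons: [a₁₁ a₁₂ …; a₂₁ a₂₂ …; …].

T = [3 3 0 9; 0 4 0 12; 0 0 -2 2; 0 0 0 1]

T1 = [1 0 0 -4; 0 1 0 1; 0 0 1 -1; 0 0 0 1]
T2·T1 = [1 1 0 -3; 0 1 0 1; 0 0 1 -1; 0 0 0 1]
T3·…·T1 = [1 1 0 3; 0 1 0 3; 0 0 1 0; 0 0 0 1]
T4·…·T1 = [1 1 0 3; 0 -2 0 -6; 0 0 -1 0; 0 0 0 1]
T5·…·T1 = [1 1 0 3; 0 -2 0 -6; 0 0 -1 1; 0 0 0 1]
T6·…·T1 = [3 3 0 9; 0 4 0 12; 0 0 -2 2; 0 0 0 1]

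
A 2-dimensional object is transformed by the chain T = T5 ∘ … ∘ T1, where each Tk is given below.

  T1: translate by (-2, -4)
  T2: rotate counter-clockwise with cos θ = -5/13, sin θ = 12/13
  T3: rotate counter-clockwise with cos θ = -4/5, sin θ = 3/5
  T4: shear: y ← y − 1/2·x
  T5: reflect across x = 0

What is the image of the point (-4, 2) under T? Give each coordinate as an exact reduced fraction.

T(p) = (6/13, 85/13)

T1 translate by (-2, -4): (-4, 2) → (-6, -2)
T2 rotate counter-clockwise with cos θ = -5/13, sin θ = 12/13: (-6, -2) → (54/13, -62/13)
T3 rotate counter-clockwise with cos θ = -4/5, sin θ = 3/5: (54/13, -62/13) → (-6/13, 82/13)
T4 shear: y ← y − 1/2·x: (-6/13, 82/13) → (-6/13, 85/13)
T5 reflect across x = 0: (-6/13, 85/13) → (6/13, 85/13)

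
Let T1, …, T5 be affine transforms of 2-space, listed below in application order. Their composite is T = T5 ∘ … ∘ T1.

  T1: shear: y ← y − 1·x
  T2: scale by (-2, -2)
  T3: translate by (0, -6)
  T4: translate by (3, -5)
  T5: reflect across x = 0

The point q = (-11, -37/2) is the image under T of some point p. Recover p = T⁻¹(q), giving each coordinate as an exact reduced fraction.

p = (-4, -1/4)

T1 = [1 0 0; -1 1 0; 0 0 1]
T2·T1 = [-2 0 0; 2 -2 0; 0 0 1]
T3·…·T1 = [-2 0 0; 2 -2 -6; 0 0 1]
T4·…·T1 = [-2 0 3; 2 -2 -11; 0 0 1]
T5·…·T1 = [2 0 -3; 2 -2 -11; 0 0 1]
det M = -4; M⁻¹ = [1/2 0 3/2; 1/2 -1/2 -4; 0 0 1]
M⁻¹ · (-11, -37/2)ᵀ = (-4, -1/4)ᵀ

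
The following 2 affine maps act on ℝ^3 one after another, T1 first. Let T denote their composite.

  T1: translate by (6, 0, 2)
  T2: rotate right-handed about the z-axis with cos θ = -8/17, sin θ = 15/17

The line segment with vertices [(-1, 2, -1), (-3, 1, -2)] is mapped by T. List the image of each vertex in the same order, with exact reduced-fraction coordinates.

T1 translate by (6, 0, 2): (-1, 2, -1) → (5, 2, 1); (-3, 1, -2) → (3, 1, 0)
T2 rotate right-handed about the z-axis with cos θ = -8/17, sin θ = 15/17: (5, 2, 1) → (-70/17, 59/17, 1); (3, 1, 0) → (-39/17, 37/17, 0)

image vertices: (-70/17, 59/17, 1), (-39/17, 37/17, 0)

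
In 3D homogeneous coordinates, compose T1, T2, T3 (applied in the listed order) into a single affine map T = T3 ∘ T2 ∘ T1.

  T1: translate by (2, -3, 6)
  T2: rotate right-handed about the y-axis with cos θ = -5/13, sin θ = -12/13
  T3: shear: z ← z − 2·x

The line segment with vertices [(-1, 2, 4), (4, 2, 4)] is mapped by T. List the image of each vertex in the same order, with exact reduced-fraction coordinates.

T1 translate by (2, -3, 6): (-1, 2, 4) → (1, -1, 10); (4, 2, 4) → (6, -1, 10)
T2 rotate right-handed about the y-axis with cos θ = -5/13, sin θ = -12/13: (1, -1, 10) → (-125/13, -1, -38/13); (6, -1, 10) → (-150/13, -1, 22/13)
T3 shear: z ← z − 2·x: (-125/13, -1, -38/13) → (-125/13, -1, 212/13); (-150/13, -1, 22/13) → (-150/13, -1, 322/13)

image vertices: (-125/13, -1, 212/13), (-150/13, -1, 322/13)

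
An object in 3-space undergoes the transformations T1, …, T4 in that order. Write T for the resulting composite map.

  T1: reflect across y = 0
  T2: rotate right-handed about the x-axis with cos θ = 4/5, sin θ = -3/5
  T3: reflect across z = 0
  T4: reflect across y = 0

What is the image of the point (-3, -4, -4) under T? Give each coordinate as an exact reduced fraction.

T(p) = (-3, -4/5, 28/5)

T1 reflect across y = 0: (-3, -4, -4) → (-3, 4, -4)
T2 rotate right-handed about the x-axis with cos θ = 4/5, sin θ = -3/5: (-3, 4, -4) → (-3, 4/5, -28/5)
T3 reflect across z = 0: (-3, 4/5, -28/5) → (-3, 4/5, 28/5)
T4 reflect across y = 0: (-3, 4/5, 28/5) → (-3, -4/5, 28/5)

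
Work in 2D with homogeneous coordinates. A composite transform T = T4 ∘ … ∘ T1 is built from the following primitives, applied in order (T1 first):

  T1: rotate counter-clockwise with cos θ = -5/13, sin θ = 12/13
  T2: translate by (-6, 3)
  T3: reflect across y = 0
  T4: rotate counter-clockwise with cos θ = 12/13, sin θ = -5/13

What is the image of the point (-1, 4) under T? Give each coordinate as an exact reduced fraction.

T(p) = (-1487/169, 521/169)

T1 rotate counter-clockwise with cos θ = -5/13, sin θ = 12/13: (-1, 4) → (-43/13, -32/13)
T2 translate by (-6, 3): (-43/13, -32/13) → (-121/13, 7/13)
T3 reflect across y = 0: (-121/13, 7/13) → (-121/13, -7/13)
T4 rotate counter-clockwise with cos θ = 12/13, sin θ = -5/13: (-121/13, -7/13) → (-1487/169, 521/169)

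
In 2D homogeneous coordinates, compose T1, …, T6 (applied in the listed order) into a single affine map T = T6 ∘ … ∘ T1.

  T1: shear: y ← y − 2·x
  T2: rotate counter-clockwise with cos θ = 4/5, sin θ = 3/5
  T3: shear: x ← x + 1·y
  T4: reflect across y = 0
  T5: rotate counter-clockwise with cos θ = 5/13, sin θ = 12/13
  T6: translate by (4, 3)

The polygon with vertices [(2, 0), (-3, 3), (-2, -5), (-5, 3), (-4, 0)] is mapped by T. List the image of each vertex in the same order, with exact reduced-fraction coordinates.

T1 shear: y ← y − 2·x: (2, 0) → (2, -4); (-3, 3) → (-3, 9); (-2, -5) → (-2, -1); (-5, 3) → (-5, 13); (-4, 0) → (-4, 8)
T2 rotate counter-clockwise with cos θ = 4/5, sin θ = 3/5: (2, -4) → (4, -2); (-3, 9) → (-39/5, 27/5); (-2, -1) → (-1, -2); (-5, 13) → (-59/5, 37/5); (-4, 8) → (-8, 4)
T3 shear: x ← x + 1·y: (4, -2) → (2, -2); (-39/5, 27/5) → (-12/5, 27/5); (-1, -2) → (-3, -2); (-59/5, 37/5) → (-22/5, 37/5); (-8, 4) → (-4, 4)
T4 reflect across y = 0: (2, -2) → (2, 2); (-12/5, 27/5) → (-12/5, -27/5); (-3, -2) → (-3, 2); (-22/5, 37/5) → (-22/5, -37/5); (-4, 4) → (-4, -4)
T5 rotate counter-clockwise with cos θ = 5/13, sin θ = 12/13: (2, 2) → (-14/13, 34/13); (-12/5, -27/5) → (264/65, -279/65); (-3, 2) → (-3, -2); (-22/5, -37/5) → (334/65, -449/65); (-4, -4) → (28/13, -68/13)
T6 translate by (4, 3): (-14/13, 34/13) → (38/13, 73/13); (264/65, -279/65) → (524/65, -84/65); (-3, -2) → (1, 1); (334/65, -449/65) → (594/65, -254/65); (28/13, -68/13) → (80/13, -29/13)

image vertices: (38/13, 73/13), (524/65, -84/65), (1, 1), (594/65, -254/65), (80/13, -29/13)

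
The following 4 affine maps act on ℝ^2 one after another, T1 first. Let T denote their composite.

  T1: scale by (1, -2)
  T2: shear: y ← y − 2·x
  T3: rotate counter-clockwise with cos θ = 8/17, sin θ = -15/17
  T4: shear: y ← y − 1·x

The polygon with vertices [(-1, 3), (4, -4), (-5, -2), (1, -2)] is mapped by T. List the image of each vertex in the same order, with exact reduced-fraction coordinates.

T1 scale by (1, -2): (-1, 3) → (-1, -6); (4, -4) → (4, 8); (-5, -2) → (-5, 4); (1, -2) → (1, 4)
T2 shear: y ← y − 2·x: (-1, -6) → (-1, -4); (4, 8) → (4, 0); (-5, 4) → (-5, 14); (1, 4) → (1, 2)
T3 rotate counter-clockwise with cos θ = 8/17, sin θ = -15/17: (-1, -4) → (-4, -1); (4, 0) → (32/17, -60/17); (-5, 14) → (10, 11); (1, 2) → (38/17, 1/17)
T4 shear: y ← y − 1·x: (-4, -1) → (-4, 3); (32/17, -60/17) → (32/17, -92/17); (10, 11) → (10, 1); (38/17, 1/17) → (38/17, -37/17)

image vertices: (-4, 3), (32/17, -92/17), (10, 1), (38/17, -37/17)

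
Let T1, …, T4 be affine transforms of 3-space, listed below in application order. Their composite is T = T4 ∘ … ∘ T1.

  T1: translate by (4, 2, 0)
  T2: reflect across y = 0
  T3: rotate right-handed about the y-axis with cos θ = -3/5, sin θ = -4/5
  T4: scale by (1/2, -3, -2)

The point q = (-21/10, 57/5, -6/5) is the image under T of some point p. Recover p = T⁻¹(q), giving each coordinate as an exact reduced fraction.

p = (-1, 9/5, 3)

T1 = [1 0 0 4; 0 1 0 2; 0 0 1 0; 0 0 0 1]
T2·T1 = [1 0 0 4; 0 -1 0 -2; 0 0 1 0; 0 0 0 1]
T3·…·T1 = [-3/5 0 -4/5 -12/5; 0 -1 0 -2; 4/5 0 -3/5 16/5; 0 0 0 1]
T4·…·T1 = [-3/10 0 -2/5 -6/5; 0 3 0 6; -8/5 0 6/5 -32/5; 0 0 0 1]
det M = -3; M⁻¹ = [-6/5 0 -2/5 -4; 0 1/3 0 -2; -8/5 0 3/10 0; 0 0 0 1]
M⁻¹ · (-21/10, 57/5, -6/5)ᵀ = (-1, 9/5, 3)ᵀ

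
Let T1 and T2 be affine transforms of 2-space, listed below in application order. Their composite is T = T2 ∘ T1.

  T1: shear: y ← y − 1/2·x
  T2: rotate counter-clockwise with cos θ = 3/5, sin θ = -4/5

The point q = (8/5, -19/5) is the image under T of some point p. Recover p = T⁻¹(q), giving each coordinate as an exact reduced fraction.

T1 = [1 0 0; -1/2 1 0; 0 0 1]
T2·T1 = [1/5 4/5 0; -11/10 3/5 0; 0 0 1]
det M = 1; M⁻¹ = [3/5 -4/5 0; 11/10 1/5 0; 0 0 1]
M⁻¹ · (8/5, -19/5)ᵀ = (4, 1)ᵀ

p = (4, 1)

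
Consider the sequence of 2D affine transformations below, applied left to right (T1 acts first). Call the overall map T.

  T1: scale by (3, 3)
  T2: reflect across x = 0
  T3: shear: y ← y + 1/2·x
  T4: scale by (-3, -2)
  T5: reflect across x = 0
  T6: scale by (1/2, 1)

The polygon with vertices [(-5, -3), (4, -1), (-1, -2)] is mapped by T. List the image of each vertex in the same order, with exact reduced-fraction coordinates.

image vertices: (45/2, 3), (-18, 18), (9/2, 9)

T1 scale by (3, 3): (-5, -3) → (-15, -9); (4, -1) → (12, -3); (-1, -2) → (-3, -6)
T2 reflect across x = 0: (-15, -9) → (15, -9); (12, -3) → (-12, -3); (-3, -6) → (3, -6)
T3 shear: y ← y + 1/2·x: (15, -9) → (15, -3/2); (-12, -3) → (-12, -9); (3, -6) → (3, -9/2)
T4 scale by (-3, -2): (15, -3/2) → (-45, 3); (-12, -9) → (36, 18); (3, -9/2) → (-9, 9)
T5 reflect across x = 0: (-45, 3) → (45, 3); (36, 18) → (-36, 18); (-9, 9) → (9, 9)
T6 scale by (1/2, 1): (45, 3) → (45/2, 3); (-36, 18) → (-18, 18); (9, 9) → (9/2, 9)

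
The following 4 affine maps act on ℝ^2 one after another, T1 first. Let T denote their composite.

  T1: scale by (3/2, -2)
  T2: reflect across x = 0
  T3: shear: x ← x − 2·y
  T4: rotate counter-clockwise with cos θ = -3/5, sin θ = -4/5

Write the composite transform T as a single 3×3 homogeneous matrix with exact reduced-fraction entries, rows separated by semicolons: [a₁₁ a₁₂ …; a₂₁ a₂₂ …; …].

T = [9/10 -4 0; 6/5 -2 0; 0 0 1]

T1 = [3/2 0 0; 0 -2 0; 0 0 1]
T2·T1 = [-3/2 0 0; 0 -2 0; 0 0 1]
T3·…·T1 = [-3/2 4 0; 0 -2 0; 0 0 1]
T4·…·T1 = [9/10 -4 0; 6/5 -2 0; 0 0 1]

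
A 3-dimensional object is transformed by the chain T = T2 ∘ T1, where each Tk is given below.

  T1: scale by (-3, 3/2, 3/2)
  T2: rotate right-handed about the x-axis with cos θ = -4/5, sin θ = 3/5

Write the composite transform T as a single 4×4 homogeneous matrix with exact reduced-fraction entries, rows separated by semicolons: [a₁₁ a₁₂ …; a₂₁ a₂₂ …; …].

T = [-3 0 0 0; 0 -6/5 -9/10 0; 0 9/10 -6/5 0; 0 0 0 1]

T1 = [-3 0 0 0; 0 3/2 0 0; 0 0 3/2 0; 0 0 0 1]
T2·T1 = [-3 0 0 0; 0 -6/5 -9/10 0; 0 9/10 -6/5 0; 0 0 0 1]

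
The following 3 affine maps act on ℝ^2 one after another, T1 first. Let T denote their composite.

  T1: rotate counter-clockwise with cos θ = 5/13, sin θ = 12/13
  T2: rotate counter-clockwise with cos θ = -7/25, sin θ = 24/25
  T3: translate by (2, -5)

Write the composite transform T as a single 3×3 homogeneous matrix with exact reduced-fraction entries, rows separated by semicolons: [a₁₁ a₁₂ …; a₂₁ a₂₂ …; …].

T = [-323/325 -36/325 2; 36/325 -323/325 -5; 0 0 1]

T1 = [5/13 -12/13 0; 12/13 5/13 0; 0 0 1]
T2·T1 = [-323/325 -36/325 0; 36/325 -323/325 0; 0 0 1]
T3·…·T1 = [-323/325 -36/325 2; 36/325 -323/325 -5; 0 0 1]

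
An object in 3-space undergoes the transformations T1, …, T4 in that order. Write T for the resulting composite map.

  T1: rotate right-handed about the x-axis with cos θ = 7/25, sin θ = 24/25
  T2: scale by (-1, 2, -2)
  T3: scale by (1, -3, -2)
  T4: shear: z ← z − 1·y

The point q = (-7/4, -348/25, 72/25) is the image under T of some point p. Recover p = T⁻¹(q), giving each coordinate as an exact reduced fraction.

T1 = [1 0 0 0; 0 7/25 -24/25 0; 0 24/25 7/25 0; 0 0 0 1]
T2·T1 = [-1 0 0 0; 0 14/25 -48/25 0; 0 -48/25 -14/25 0; 0 0 0 1]
T3·…·T1 = [-1 0 0 0; 0 -42/25 144/25 0; 0 96/25 28/25 0; 0 0 0 1]
T4·…·T1 = [-1 0 0 0; 0 -42/25 144/25 0; 0 138/25 -116/25 0; 0 0 0 1]
det M = 24; M⁻¹ = [-1 0 0 0; 0 29/150 6/25 0; 0 23/100 7/100 0; 0 0 0 1]
M⁻¹ · (-7/4, -348/25, 72/25)ᵀ = (7/4, -2, -3)ᵀ

p = (7/4, -2, -3)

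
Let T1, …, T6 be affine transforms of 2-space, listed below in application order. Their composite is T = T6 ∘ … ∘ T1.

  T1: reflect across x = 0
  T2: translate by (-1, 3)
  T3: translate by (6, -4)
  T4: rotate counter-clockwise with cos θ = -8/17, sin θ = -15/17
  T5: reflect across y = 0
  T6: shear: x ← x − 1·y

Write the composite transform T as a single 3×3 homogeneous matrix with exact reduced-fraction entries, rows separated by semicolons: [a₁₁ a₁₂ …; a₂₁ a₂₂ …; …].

T = [23/17 7/17 -122/17; -15/17 8/17 67/17; 0 0 1]

T1 = [-1 0 0; 0 1 0; 0 0 1]
T2·T1 = [-1 0 -1; 0 1 3; 0 0 1]
T3·…·T1 = [-1 0 5; 0 1 -1; 0 0 1]
T4·…·T1 = [8/17 15/17 -55/17; 15/17 -8/17 -67/17; 0 0 1]
T5·…·T1 = [8/17 15/17 -55/17; -15/17 8/17 67/17; 0 0 1]
T6·…·T1 = [23/17 7/17 -122/17; -15/17 8/17 67/17; 0 0 1]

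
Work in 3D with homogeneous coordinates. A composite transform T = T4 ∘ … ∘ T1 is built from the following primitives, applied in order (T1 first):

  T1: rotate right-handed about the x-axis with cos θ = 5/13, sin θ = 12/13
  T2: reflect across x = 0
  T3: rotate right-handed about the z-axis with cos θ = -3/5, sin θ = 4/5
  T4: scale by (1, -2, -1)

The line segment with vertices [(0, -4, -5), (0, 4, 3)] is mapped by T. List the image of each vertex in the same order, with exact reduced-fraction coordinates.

image vertices: (-32/13, 48/13, 73/13), (64/65, -96/65, -63/13)

T1 rotate right-handed about the x-axis with cos θ = 5/13, sin θ = 12/13: (0, -4, -5) → (0, 40/13, -73/13); (0, 4, 3) → (0, -16/13, 63/13)
T2 reflect across x = 0: (0, 40/13, -73/13) → (0, 40/13, -73/13); (0, -16/13, 63/13) → (0, -16/13, 63/13)
T3 rotate right-handed about the z-axis with cos θ = -3/5, sin θ = 4/5: (0, 40/13, -73/13) → (-32/13, -24/13, -73/13); (0, -16/13, 63/13) → (64/65, 48/65, 63/13)
T4 scale by (1, -2, -1): (-32/13, -24/13, -73/13) → (-32/13, 48/13, 73/13); (64/65, 48/65, 63/13) → (64/65, -96/65, -63/13)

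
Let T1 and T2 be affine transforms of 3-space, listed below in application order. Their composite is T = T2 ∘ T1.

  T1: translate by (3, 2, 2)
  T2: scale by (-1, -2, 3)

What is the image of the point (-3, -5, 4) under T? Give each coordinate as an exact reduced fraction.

T(p) = (0, 6, 18)

T1 translate by (3, 2, 2): (-3, -5, 4) → (0, -3, 6)
T2 scale by (-1, -2, 3): (0, -3, 6) → (0, 6, 18)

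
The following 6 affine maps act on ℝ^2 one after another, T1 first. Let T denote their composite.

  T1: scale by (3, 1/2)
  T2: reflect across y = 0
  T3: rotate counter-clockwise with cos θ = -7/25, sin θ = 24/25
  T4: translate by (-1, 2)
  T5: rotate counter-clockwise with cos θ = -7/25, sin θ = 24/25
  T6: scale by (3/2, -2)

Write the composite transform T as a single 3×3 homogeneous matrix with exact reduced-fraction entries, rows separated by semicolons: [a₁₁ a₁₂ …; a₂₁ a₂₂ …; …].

T = [-4743/1250 -252/625 -123/50; 2016/625 -527/625 76/25; 0 0 1]

T1 = [3 0 0; 0 1/2 0; 0 0 1]
T2·T1 = [3 0 0; 0 -1/2 0; 0 0 1]
T3·…·T1 = [-21/25 12/25 0; 72/25 7/50 0; 0 0 1]
T4·…·T1 = [-21/25 12/25 -1; 72/25 7/50 2; 0 0 1]
T5·…·T1 = [-1581/625 -168/625 -41/25; -1008/625 527/1250 -38/25; 0 0 1]
T6·…·T1 = [-4743/1250 -252/625 -123/50; 2016/625 -527/625 76/25; 0 0 1]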